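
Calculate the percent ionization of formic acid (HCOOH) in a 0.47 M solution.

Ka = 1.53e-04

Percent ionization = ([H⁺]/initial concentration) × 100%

Using Ka equilibrium: x² + Ka×x - Ka×C = 0. Solving: [H⁺] = 8.4038e-03. Percent = (8.4038e-03/0.47) × 100

Percent ionization = 1.79%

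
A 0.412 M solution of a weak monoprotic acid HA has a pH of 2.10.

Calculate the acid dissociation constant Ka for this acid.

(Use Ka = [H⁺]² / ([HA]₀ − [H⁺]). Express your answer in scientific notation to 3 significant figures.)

[H⁺] = 10^(−pH) = 10^(−2.10) = 7.943e-03 M. For HA ⇌ H⁺ + A⁻, Ka = [H⁺][A⁻]/[HA] = [H⁺]² / ([HA]₀ − [H⁺]) = (7.943e-03)² / (0.412 − 7.943e-03) = 1.56e-04.

K_a = 1.56e-04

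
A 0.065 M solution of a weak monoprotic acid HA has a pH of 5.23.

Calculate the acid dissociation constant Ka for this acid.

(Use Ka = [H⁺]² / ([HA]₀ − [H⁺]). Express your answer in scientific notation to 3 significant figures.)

[H⁺] = 10^(−pH) = 10^(−5.23) = 5.888e-06 M. For HA ⇌ H⁺ + A⁻, Ka = [H⁺][A⁻]/[HA] = [H⁺]² / ([HA]₀ − [H⁺]) = (5.888e-06)² / (0.065 − 5.888e-06) = 5.33e-10.

K_a = 5.33e-10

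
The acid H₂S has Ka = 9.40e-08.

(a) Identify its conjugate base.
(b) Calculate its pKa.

(a) The conjugate base is formed by removing one H⁺ from H₂S, giving HS⁻. (b) pKa = -log(Ka) = -log(9.40e-08) = 7.03.

Conjugate base: HS⁻; pK_a = 7.03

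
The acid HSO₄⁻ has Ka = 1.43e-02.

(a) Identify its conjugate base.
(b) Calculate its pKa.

(a) The conjugate base is formed by removing one H⁺ from HSO₄⁻, giving SO₄²⁻. (b) pKa = -log(Ka) = -log(1.43e-02) = 1.84.

Conjugate base: SO₄²⁻; pK_a = 1.84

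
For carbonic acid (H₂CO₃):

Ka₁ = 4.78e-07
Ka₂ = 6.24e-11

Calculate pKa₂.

pKa₂ = -log(Ka₂) = -log(6.24e-11) = 10.20.

pK_{a2} = 10.20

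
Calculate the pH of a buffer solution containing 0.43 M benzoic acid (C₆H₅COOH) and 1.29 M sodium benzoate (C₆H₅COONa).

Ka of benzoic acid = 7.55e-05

pKa = -log(7.55e-05) = 4.12. pH = pKa + log([A⁻]/[HA]) = 4.12 + log(1.29/0.43)

pH = 4.60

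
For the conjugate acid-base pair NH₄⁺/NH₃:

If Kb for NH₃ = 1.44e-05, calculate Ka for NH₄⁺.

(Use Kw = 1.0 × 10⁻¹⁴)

For a conjugate pair Ka × Kb = Kw, so Ka = Kw/Kb = 1.0 × 10⁻¹⁴ / 1.44e-05 = 6.94e-10.

K_a = 6.94e-10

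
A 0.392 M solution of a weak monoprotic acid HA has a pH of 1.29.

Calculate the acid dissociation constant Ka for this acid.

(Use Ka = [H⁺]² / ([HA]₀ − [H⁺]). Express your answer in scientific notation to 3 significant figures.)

[H⁺] = 10^(−pH) = 10^(−1.29) = 5.129e-02 M. For HA ⇌ H⁺ + A⁻, Ka = [H⁺][A⁻]/[HA] = [H⁺]² / ([HA]₀ − [H⁺]) = (5.129e-02)² / (0.392 − 5.129e-02) = 7.72e-03.

K_a = 7.72e-03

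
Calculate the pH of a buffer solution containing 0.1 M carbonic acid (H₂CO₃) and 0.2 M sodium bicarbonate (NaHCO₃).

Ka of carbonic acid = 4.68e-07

pKa = -log(4.68e-07) = 6.33. pH = pKa + log([A⁻]/[HA]) = 6.33 + log(0.2/0.1)

pH = 6.63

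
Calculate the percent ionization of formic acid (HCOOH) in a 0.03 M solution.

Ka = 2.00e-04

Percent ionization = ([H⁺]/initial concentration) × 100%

Using Ka equilibrium: x² + Ka×x - Ka×C = 0. Solving: [H⁺] = 2.3515e-03. Percent = (2.3515e-03/0.03) × 100

Percent ionization = 7.84%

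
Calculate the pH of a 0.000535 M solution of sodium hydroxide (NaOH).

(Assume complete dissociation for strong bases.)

[OH⁻] = 0.000535 M for strong base. pOH = -log[OH⁻] = 3.27, pH = 14 - pOH

pH = 10.73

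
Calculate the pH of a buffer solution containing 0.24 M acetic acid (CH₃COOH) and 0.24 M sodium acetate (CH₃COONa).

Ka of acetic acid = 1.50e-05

pKa = -log(1.50e-05) = 4.82. pH = pKa + log([A⁻]/[HA]) = 4.82 + log(0.24/0.24)

pH = 4.82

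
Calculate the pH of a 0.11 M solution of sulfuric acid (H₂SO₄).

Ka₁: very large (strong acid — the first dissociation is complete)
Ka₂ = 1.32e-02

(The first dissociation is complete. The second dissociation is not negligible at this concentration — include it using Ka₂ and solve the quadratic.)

First dissociation is complete: [H⁺]₀ = [HSO₄⁻]₀ = C = 0.11 M. Second dissociation HSO₄⁻ ⇌ H⁺ + SO₄²⁻: let x = [SO₄²⁻]. Ka₂ = (C + x)·x / (C − x) = 1.32e-02 → x² + (C + Ka₂)·x − Ka₂·C = 0 → x² + 0.12320·x − 1.452e-03 = 0. x = (−0.12320 + √(0.12320² + 4 × 1.452e-03)) / 2 = 1.0833e-02 M. [H⁺] = C + x = 0.11 + 1.0833e-02 = 1.2083e-01 M. pH = -log(1.2083e-01) = 0.92.

pH = 0.92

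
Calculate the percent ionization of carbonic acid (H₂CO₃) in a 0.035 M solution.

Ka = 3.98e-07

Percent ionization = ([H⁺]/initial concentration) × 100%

Using Ka equilibrium: x² + Ka×x - Ka×C = 0. Solving: [H⁺] = 1.1783e-04. Percent = (1.1783e-04/0.035) × 100

Percent ionization = 0.337%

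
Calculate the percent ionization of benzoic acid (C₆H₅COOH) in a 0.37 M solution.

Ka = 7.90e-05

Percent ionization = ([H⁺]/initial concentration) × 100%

Using Ka equilibrium: x² + Ka×x - Ka×C = 0. Solving: [H⁺] = 5.3671e-03. Percent = (5.3671e-03/0.37) × 100

Percent ionization = 1.45%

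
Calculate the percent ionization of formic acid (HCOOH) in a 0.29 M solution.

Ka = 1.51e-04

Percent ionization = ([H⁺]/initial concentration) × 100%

Using Ka equilibrium: x² + Ka×x - Ka×C = 0. Solving: [H⁺] = 6.5423e-03. Percent = (6.5423e-03/0.29) × 100

Percent ionization = 2.26%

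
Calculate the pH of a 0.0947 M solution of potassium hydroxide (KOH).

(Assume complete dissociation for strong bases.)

[OH⁻] = 0.0947 M for strong base. pOH = -log[OH⁻] = 1.02, pH = 14 - pOH

pH = 12.98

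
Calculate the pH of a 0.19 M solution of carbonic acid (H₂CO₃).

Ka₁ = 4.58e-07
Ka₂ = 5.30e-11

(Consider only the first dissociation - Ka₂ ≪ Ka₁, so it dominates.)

First dissociation dominates. From Ka₁ = [H⁺][HA⁻]/[H₂A], x² + Ka₁·x − Ka₁·C = 0 with C = 0.19 M and Ka₁ = 4.58e-07. Solving: [H⁺] = (−Ka₁ + √(Ka₁² + 4·Ka₁·C)) / 2 = 2.9476e-04 M. pH = -log(2.9476e-04) = 3.53.

pH = 3.53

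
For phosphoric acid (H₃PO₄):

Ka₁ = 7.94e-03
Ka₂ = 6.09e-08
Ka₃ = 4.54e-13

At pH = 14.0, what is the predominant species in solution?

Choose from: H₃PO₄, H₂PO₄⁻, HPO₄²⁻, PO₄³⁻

pKa₁ = 2.10, pKa₂ = 7.22, pKa₃ = 12.34. For a polyprotic acid the predominant species crosses at each pKa: below pKa_n the protonated form dominates, above it the deprotonated form does. At pH = 14.0, the predominant species is PO₄³⁻.

PO₄³⁻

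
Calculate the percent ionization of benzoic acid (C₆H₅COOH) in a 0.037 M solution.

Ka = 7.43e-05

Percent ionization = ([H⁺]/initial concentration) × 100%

Using Ka equilibrium: x² + Ka×x - Ka×C = 0. Solving: [H⁺] = 1.6213e-03. Percent = (1.6213e-03/0.037) × 100

Percent ionization = 4.38%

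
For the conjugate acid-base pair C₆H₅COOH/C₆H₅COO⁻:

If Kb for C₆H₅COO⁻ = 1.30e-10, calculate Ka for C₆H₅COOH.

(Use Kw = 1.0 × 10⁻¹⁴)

For a conjugate pair Ka × Kb = Kw, so Ka = Kw/Kb = 1.0 × 10⁻¹⁴ / 1.30e-10 = 7.69e-05.

K_a = 7.69e-05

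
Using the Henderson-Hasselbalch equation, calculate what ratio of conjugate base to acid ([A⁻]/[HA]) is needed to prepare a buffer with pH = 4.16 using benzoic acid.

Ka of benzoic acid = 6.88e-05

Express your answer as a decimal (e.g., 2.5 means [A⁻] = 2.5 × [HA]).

pKa = -log(6.88e-05) = 4.1624. pH = pKa + log([A⁻]/[HA]), so log([A⁻]/[HA]) = pH − pKa = 4.16 − 4.1624 = -0.0024. [A⁻]/[HA] = 10^(-0.0024) = 0.994

[A⁻]/[HA] = 0.994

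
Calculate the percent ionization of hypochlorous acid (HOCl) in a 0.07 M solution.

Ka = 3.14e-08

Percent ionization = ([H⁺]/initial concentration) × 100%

Using Ka equilibrium: x² + Ka×x - Ka×C = 0. Solving: [H⁺] = 4.6867e-05. Percent = (4.6867e-05/0.07) × 100

Percent ionization = 0.067%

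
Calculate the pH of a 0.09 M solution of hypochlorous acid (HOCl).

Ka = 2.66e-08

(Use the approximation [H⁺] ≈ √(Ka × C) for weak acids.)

[H⁺] = √(Ka × C) = √(2.66e-08 × 0.09) = 4.8929e-05. pH = -log(4.8929e-05)

pH = 4.31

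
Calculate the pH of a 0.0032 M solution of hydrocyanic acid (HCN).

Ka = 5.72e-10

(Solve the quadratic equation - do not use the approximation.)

x² + Ka×x - Ka×C = 0. Using quadratic formula: [H⁺] = 1.3526e-06

pH = 5.87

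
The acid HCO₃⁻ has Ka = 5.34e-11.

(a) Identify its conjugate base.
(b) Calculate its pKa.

(a) The conjugate base is formed by removing one H⁺ from HCO₃⁻, giving CO₃²⁻. (b) pKa = -log(Ka) = -log(5.34e-11) = 10.27.

Conjugate base: CO₃²⁻; pK_a = 10.27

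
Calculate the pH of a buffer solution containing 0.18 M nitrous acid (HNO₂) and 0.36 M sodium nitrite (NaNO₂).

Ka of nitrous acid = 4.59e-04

pKa = -log(4.59e-04) = 3.34. pH = pKa + log([A⁻]/[HA]) = 3.34 + log(0.36/0.18)

pH = 3.64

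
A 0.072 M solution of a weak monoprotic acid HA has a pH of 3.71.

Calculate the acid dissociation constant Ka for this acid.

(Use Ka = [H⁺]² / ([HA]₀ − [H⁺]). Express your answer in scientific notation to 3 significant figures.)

[H⁺] = 10^(−pH) = 10^(−3.71) = 1.950e-04 M. For HA ⇌ H⁺ + A⁻, Ka = [H⁺][A⁻]/[HA] = [H⁺]² / ([HA]₀ − [H⁺]) = (1.950e-04)² / (0.072 − 1.950e-04) = 5.29e-07.

K_a = 5.29e-07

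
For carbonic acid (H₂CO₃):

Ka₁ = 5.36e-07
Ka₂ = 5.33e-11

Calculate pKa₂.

pKa₂ = -log(Ka₂) = -log(5.33e-11) = 10.27.

pK_{a2} = 10.27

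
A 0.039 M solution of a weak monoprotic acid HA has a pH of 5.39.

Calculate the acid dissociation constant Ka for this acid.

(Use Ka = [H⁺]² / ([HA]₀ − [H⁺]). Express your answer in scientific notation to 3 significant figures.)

[H⁺] = 10^(−pH) = 10^(−5.39) = 4.074e-06 M. For HA ⇌ H⁺ + A⁻, Ka = [H⁺][A⁻]/[HA] = [H⁺]² / ([HA]₀ − [H⁺]) = (4.074e-06)² / (0.039 − 4.074e-06) = 4.26e-10.

K_a = 4.26e-10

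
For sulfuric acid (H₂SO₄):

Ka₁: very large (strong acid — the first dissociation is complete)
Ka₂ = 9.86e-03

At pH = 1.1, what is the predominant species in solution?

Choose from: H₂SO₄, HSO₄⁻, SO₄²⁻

The first dissociation is complete, so H₂SO₄ itself is never the predominant species in water; pKa₂ = -log(9.86e-03) = 2.01. For a polyprotic acid the predominant species crosses at each pKa: below pKa_n the protonated form dominates, above it the deprotonated form does. At pH = 1.1, the predominant species is HSO₄⁻.

HSO₄⁻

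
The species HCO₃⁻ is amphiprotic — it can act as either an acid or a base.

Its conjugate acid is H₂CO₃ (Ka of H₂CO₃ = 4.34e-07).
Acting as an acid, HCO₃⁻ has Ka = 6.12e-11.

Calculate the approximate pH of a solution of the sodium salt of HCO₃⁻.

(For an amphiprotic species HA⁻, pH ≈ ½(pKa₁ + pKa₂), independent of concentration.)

pKa₁ = -log(4.34e-07) = 6.36; pKa₂ = -log(6.12e-11) = 10.21. For an amphiprotic species, pH ≈ ½(pKa₁ + pKa₂) = ½(6.36 + 10.21) = 8.29.

pH = 8.29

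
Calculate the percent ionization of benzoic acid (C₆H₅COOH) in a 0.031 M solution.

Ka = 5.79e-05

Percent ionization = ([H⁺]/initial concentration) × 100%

Using Ka equilibrium: x² + Ka×x - Ka×C = 0. Solving: [H⁺] = 1.3111e-03. Percent = (1.3111e-03/0.031) × 100

Percent ionization = 4.23%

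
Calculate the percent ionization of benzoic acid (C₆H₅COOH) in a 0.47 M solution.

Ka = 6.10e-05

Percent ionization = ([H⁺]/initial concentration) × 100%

Using Ka equilibrium: x² + Ka×x - Ka×C = 0. Solving: [H⁺] = 5.3240e-03. Percent = (5.3240e-03/0.47) × 100

Percent ionization = 1.13%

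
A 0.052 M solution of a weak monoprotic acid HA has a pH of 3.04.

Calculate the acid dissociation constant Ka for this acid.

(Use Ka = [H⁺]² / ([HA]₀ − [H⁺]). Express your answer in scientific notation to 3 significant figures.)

[H⁺] = 10^(−pH) = 10^(−3.04) = 9.120e-04 M. For HA ⇌ H⁺ + A⁻, Ka = [H⁺][A⁻]/[HA] = [H⁺]² / ([HA]₀ − [H⁺]) = (9.120e-04)² / (0.052 − 9.120e-04) = 1.63e-05.

K_a = 1.63e-05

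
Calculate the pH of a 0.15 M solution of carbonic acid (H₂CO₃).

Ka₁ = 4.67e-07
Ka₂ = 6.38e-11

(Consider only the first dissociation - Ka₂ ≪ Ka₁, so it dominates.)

First dissociation dominates. From Ka₁ = [H⁺][HA⁻]/[H₂A], x² + Ka₁·x − Ka₁·C = 0 with C = 0.15 M and Ka₁ = 4.67e-07. Solving: [H⁺] = (−Ka₁ + √(Ka₁² + 4·Ka₁·C)) / 2 = 2.6444e-04 M. pH = -log(2.6444e-04) = 3.58.

pH = 3.58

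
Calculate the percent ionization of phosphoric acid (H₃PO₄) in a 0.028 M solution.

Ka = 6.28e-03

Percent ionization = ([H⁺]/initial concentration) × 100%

Using Ka equilibrium: x² + Ka×x - Ka×C = 0. Solving: [H⁺] = 1.0487e-02. Percent = (1.0487e-02/0.028) × 100

Percent ionization = 37.5%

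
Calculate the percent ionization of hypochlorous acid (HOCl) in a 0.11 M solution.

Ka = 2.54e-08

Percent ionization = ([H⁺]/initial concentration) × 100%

Using Ka equilibrium: x² + Ka×x - Ka×C = 0. Solving: [H⁺] = 5.2846e-05. Percent = (5.2846e-05/0.11) × 100

Percent ionization = 0.048%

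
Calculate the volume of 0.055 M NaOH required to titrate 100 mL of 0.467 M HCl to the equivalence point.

At equivalence: moles acid = moles base. moles HCl = 0.467 × 100/1000 = 0.0467 mol. V_base = moles / 0.055 × 1000 = 849.1 mL.

V_{base} = 849.1 mL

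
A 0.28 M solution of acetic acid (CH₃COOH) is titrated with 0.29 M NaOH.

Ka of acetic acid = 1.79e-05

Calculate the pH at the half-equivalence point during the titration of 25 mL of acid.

At half-equivalence [HA] = [A⁻], so Henderson-Hasselbalch gives pH = pKa = -log(1.79e-05) = 4.75.

pH = pKa = 4.75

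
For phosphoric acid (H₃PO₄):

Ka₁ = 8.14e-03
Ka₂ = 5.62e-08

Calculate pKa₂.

pKa₂ = -log(Ka₂) = -log(5.62e-08) = 7.25.

pK_{a2} = 7.25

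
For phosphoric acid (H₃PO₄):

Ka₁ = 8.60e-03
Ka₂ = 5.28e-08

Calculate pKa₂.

pKa₂ = -log(Ka₂) = -log(5.28e-08) = 7.28.

pK_{a2} = 7.28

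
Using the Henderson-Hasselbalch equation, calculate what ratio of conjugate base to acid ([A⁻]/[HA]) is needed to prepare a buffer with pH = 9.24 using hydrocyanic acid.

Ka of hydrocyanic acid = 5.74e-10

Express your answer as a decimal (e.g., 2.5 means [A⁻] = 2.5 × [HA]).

pKa = -log(5.74e-10) = 9.2411. pH = pKa + log([A⁻]/[HA]), so log([A⁻]/[HA]) = pH − pKa = 9.24 − 9.2411 = -0.0011. [A⁻]/[HA] = 10^(-0.0011) = 0.997

[A⁻]/[HA] = 0.997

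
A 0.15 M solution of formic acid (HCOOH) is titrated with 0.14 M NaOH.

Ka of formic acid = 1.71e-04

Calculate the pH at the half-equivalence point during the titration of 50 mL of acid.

At half-equivalence [HA] = [A⁻], so Henderson-Hasselbalch gives pH = pKa = -log(1.71e-04) = 3.77.

pH = pKa = 3.77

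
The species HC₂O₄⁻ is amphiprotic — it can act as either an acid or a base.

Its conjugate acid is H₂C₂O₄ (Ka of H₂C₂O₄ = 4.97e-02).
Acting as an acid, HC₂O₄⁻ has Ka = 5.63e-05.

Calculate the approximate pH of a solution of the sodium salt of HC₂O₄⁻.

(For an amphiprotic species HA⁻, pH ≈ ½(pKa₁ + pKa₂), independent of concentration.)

pKa₁ = -log(4.97e-02) = 1.30; pKa₂ = -log(5.63e-05) = 4.25. For an amphiprotic species, pH ≈ ½(pKa₁ + pKa₂) = ½(1.30 + 4.25) = 2.78.

pH = 2.78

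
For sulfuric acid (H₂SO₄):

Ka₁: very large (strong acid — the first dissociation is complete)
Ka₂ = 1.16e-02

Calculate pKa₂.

pKa₂ = -log(Ka₂) = -log(1.16e-02) = 1.94.

pK_{a2} = 1.94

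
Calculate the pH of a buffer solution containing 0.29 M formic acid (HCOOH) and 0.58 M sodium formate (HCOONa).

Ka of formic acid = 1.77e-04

pKa = -log(1.77e-04) = 3.75. pH = pKa + log([A⁻]/[HA]) = 3.75 + log(0.58/0.29)

pH = 4.05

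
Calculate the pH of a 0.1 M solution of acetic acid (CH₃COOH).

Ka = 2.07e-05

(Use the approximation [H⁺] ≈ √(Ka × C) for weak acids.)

[H⁺] = √(Ka × C) = √(2.07e-05 × 0.1) = 1.4387e-03. pH = -log(1.4387e-03)

pH = 2.84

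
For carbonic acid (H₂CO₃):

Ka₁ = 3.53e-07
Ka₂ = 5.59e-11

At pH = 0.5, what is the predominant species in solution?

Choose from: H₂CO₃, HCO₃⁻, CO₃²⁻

pKa₁ = 6.45, pKa₂ = 10.25. For a polyprotic acid the predominant species crosses at each pKa: below pKa_n the protonated form dominates, above it the deprotonated form does. At pH = 0.5, the predominant species is H₂CO₃.

H₂CO₃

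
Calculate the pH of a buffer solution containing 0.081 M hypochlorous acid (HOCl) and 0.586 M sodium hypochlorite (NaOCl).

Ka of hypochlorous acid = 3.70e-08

pKa = -log(3.70e-08) = 7.43. pH = pKa + log([A⁻]/[HA]) = 7.43 + log(0.586/0.081)

pH = 8.29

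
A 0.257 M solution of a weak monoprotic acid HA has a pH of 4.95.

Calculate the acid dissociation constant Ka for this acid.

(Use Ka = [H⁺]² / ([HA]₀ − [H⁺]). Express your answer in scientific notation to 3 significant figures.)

[H⁺] = 10^(−pH) = 10^(−4.95) = 1.122e-05 M. For HA ⇌ H⁺ + A⁻, Ka = [H⁺][A⁻]/[HA] = [H⁺]² / ([HA]₀ − [H⁺]) = (1.122e-05)² / (0.257 − 1.122e-05) = 4.90e-10.

K_a = 4.90e-10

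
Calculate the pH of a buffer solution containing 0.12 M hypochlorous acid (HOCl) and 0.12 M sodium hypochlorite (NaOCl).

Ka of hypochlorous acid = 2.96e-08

pKa = -log(2.96e-08) = 7.53. pH = pKa + log([A⁻]/[HA]) = 7.53 + log(0.12/0.12)

pH = 7.53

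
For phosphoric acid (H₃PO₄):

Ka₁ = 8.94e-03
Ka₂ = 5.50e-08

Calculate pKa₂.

pKa₂ = -log(Ka₂) = -log(5.50e-08) = 7.26.

pK_{a2} = 7.26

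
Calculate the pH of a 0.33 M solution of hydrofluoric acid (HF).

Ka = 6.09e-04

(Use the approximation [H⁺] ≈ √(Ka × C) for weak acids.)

[H⁺] = √(Ka × C) = √(6.09e-04 × 0.33) = 1.4176e-02. pH = -log(1.4176e-02)

pH = 1.85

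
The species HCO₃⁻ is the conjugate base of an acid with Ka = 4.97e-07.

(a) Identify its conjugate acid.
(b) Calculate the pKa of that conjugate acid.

(a) The conjugate acid is formed by adding one H⁺ to HCO₃⁻, giving H₂CO₃. (b) pKa = -log(Ka) = -log(4.97e-07) = 6.30.

Conjugate acid: H₂CO₃; pK_a = 6.30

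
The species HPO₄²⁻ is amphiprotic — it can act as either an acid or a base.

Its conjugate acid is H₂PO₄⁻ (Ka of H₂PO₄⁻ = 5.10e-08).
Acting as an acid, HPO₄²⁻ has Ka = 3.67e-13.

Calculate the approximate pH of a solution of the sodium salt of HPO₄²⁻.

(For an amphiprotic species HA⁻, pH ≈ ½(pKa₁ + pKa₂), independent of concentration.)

pKa₁ = -log(5.10e-08) = 7.29; pKa₂ = -log(3.67e-13) = 12.44. For an amphiprotic species, pH ≈ ½(pKa₁ + pKa₂) = ½(7.29 + 12.44) = 9.86.

pH = 9.86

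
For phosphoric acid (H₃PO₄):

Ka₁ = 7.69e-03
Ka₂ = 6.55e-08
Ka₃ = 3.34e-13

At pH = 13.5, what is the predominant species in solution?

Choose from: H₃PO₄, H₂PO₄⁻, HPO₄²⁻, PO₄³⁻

pKa₁ = 2.11, pKa₂ = 7.18, pKa₃ = 12.48. For a polyprotic acid the predominant species crosses at each pKa: below pKa_n the protonated form dominates, above it the deprotonated form does. At pH = 13.5, the predominant species is PO₄³⁻.

PO₄³⁻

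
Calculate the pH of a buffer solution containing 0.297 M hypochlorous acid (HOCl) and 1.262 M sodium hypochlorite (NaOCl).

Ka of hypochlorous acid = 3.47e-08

pKa = -log(3.47e-08) = 7.46. pH = pKa + log([A⁻]/[HA]) = 7.46 + log(1.262/0.297)

pH = 8.09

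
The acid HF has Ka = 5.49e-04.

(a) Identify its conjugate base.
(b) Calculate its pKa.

(a) The conjugate base is formed by removing one H⁺ from HF, giving F⁻. (b) pKa = -log(Ka) = -log(5.49e-04) = 3.26.

Conjugate base: F⁻; pK_a = 3.26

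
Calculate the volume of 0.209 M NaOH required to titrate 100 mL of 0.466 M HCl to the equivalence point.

At equivalence: moles acid = moles base. moles HCl = 0.466 × 100/1000 = 0.0466 mol. V_base = moles / 0.209 × 1000 = 223.0 mL.

V_{base} = 223.0 mL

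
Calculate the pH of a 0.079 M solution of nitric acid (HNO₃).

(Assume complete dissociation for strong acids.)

[H⁺] = 0.079 M for strong acid. pH = -log[H⁺] = -log(0.079)

pH = 1.10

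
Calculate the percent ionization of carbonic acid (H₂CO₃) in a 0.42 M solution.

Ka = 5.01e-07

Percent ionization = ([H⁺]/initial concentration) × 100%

Using Ka equilibrium: x² + Ka×x - Ka×C = 0. Solving: [H⁺] = 4.5847e-04. Percent = (4.5847e-04/0.42) × 100

Percent ionization = 0.109%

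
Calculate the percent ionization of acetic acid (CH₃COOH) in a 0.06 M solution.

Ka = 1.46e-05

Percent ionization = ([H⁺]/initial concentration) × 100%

Using Ka equilibrium: x² + Ka×x - Ka×C = 0. Solving: [H⁺] = 9.2868e-04. Percent = (9.2868e-04/0.06) × 100

Percent ionization = 1.55%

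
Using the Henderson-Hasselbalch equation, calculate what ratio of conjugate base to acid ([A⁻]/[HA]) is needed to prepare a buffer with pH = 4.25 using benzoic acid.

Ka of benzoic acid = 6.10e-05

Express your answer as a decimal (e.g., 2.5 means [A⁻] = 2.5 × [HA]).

pKa = -log(6.10e-05) = 4.2147. pH = pKa + log([A⁻]/[HA]), so log([A⁻]/[HA]) = pH − pKa = 4.25 − 4.2147 = 0.0353. [A⁻]/[HA] = 10^(0.0353) = 1.08

[A⁻]/[HA] = 1.08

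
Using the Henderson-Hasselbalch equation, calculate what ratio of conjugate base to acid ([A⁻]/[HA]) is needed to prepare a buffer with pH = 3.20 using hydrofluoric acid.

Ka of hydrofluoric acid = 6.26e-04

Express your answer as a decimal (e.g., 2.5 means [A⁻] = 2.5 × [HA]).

pKa = -log(6.26e-04) = 3.2034. pH = pKa + log([A⁻]/[HA]), so log([A⁻]/[HA]) = pH − pKa = 3.20 − 3.2034 = -0.0034. [A⁻]/[HA] = 10^(-0.0034) = 0.992

[A⁻]/[HA] = 0.992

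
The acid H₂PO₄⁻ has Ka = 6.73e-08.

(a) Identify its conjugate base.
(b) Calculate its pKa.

(a) The conjugate base is formed by removing one H⁺ from H₂PO₄⁻, giving HPO₄²⁻. (b) pKa = -log(Ka) = -log(6.73e-08) = 7.17.

Conjugate base: HPO₄²⁻; pK_a = 7.17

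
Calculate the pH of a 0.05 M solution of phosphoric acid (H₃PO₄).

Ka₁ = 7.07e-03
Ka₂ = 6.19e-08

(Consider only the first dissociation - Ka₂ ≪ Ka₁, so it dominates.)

First dissociation dominates. From Ka₁ = [H⁺][HA⁻]/[H₂A], x² + Ka₁·x − Ka₁·C = 0 with C = 0.05 M and Ka₁ = 7.07e-03. Solving: [H⁺] = (−Ka₁ + √(Ka₁² + 4·Ka₁·C)) / 2 = 1.5596e-02 M. pH = -log(1.5596e-02) = 1.81.

pH = 1.81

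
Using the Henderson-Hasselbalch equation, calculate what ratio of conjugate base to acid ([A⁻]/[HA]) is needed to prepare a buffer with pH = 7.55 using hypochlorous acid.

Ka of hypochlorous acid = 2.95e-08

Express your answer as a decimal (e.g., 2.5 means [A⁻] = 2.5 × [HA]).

pKa = -log(2.95e-08) = 7.5302. pH = pKa + log([A⁻]/[HA]), so log([A⁻]/[HA]) = pH − pKa = 7.55 − 7.5302 = 0.0198. [A⁻]/[HA] = 10^(0.0198) = 1.05

[A⁻]/[HA] = 1.05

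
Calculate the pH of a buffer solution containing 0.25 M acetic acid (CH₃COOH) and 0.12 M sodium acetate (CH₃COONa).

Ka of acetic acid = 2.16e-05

pKa = -log(2.16e-05) = 4.67. pH = pKa + log([A⁻]/[HA]) = 4.67 + log(0.12/0.25)

pH = 4.35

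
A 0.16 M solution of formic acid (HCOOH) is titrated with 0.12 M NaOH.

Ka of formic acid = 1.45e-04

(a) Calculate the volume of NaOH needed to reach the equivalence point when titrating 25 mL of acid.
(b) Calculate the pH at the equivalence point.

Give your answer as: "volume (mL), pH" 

moles acid = 0.16 × 25/1000 = 0.004 mol; V_base = moles/0.12 × 1000 = 33.3 mL. At equivalence only the conjugate base is present: [A⁻] = 0.004/0.058 = 6.8571e-02 M. Kb = Kw/Ka = 6.90e-11; [OH⁻] = √(Kb × [A⁻]) = 2.1746e-06; pOH = 5.66; pH = 14 - pOH = 8.34.

V = 33.3 mL, pH = 8.34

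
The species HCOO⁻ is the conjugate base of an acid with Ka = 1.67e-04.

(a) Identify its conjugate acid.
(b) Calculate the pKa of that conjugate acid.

(a) The conjugate acid is formed by adding one H⁺ to HCOO⁻, giving HCOOH. (b) pKa = -log(Ka) = -log(1.67e-04) = 3.78.

Conjugate acid: HCOOH; pK_a = 3.78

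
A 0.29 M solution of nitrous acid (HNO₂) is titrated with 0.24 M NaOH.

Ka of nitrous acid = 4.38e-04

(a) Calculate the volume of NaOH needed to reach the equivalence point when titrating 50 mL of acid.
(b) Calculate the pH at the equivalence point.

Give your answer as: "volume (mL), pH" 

moles acid = 0.29 × 50/1000 = 0.0145 mol; V_base = moles/0.24 × 1000 = 60.4 mL. At equivalence only the conjugate base is present: [A⁻] = 0.0145/0.110 = 1.3132e-01 M. Kb = Kw/Ka = 2.28e-11; [OH⁻] = √(Kb × [A⁻]) = 1.7315e-06; pOH = 5.76; pH = 14 - pOH = 8.24.

V = 60.4 mL, pH = 8.24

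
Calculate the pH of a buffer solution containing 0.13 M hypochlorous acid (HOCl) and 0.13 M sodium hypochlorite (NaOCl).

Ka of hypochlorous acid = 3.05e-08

pKa = -log(3.05e-08) = 7.52. pH = pKa + log([A⁻]/[HA]) = 7.52 + log(0.13/0.13)

pH = 7.52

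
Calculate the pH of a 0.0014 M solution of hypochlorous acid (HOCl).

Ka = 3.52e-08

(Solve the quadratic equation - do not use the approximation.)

x² + Ka×x - Ka×C = 0. Using quadratic formula: [H⁺] = 7.0024e-06

pH = 5.15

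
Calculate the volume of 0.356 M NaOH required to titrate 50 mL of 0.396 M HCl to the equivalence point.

At equivalence: moles acid = moles base. moles HCl = 0.396 × 50/1000 = 0.0198 mol. V_base = moles / 0.356 × 1000 = 55.6 mL.

V_{base} = 55.6 mL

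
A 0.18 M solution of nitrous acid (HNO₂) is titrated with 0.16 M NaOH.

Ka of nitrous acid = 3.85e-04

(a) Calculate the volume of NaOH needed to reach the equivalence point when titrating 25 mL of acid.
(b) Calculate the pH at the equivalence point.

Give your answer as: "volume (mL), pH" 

moles acid = 0.18 × 25/1000 = 0.0045 mol; V_base = moles/0.16 × 1000 = 28.1 mL. At equivalence only the conjugate base is present: [A⁻] = 0.0045/0.053 = 8.4706e-02 M. Kb = Kw/Ka = 2.60e-11; [OH⁻] = √(Kb × [A⁻]) = 1.4833e-06; pOH = 5.83; pH = 14 - pOH = 8.17.

V = 28.1 mL, pH = 8.17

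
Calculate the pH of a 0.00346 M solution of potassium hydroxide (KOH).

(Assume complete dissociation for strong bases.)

[OH⁻] = 0.00346 M for strong base. pOH = -log[OH⁻] = 2.46, pH = 14 - pOH

pH = 11.54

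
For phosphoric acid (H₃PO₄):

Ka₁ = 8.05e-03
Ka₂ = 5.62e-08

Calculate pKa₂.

pKa₂ = -log(Ka₂) = -log(5.62e-08) = 7.25.

pK_{a2} = 7.25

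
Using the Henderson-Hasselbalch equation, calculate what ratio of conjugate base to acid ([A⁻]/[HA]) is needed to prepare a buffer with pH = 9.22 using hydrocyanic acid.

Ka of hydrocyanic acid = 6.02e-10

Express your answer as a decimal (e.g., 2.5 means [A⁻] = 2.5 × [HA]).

pKa = -log(6.02e-10) = 9.2204. pH = pKa + log([A⁻]/[HA]), so log([A⁻]/[HA]) = pH − pKa = 9.22 − 9.2204 = -0.0004. [A⁻]/[HA] = 10^(-0.0004) = 0.999

[A⁻]/[HA] = 0.999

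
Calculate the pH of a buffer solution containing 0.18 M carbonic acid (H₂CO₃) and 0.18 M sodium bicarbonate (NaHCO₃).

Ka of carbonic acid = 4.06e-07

pKa = -log(4.06e-07) = 6.39. pH = pKa + log([A⁻]/[HA]) = 6.39 + log(0.18/0.18)

pH = 6.39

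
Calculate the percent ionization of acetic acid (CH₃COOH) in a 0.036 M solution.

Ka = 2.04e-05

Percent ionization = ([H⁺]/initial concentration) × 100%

Using Ka equilibrium: x² + Ka×x - Ka×C = 0. Solving: [H⁺] = 8.4683e-04. Percent = (8.4683e-04/0.036) × 100

Percent ionization = 2.35%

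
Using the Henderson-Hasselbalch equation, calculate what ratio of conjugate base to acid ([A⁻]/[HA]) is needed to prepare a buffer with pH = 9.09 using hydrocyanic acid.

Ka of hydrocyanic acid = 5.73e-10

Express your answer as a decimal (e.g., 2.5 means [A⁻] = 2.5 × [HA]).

pKa = -log(5.73e-10) = 9.2418. pH = pKa + log([A⁻]/[HA]), so log([A⁻]/[HA]) = pH − pKa = 9.09 − 9.2418 = -0.1518. [A⁻]/[HA] = 10^(-0.1518) = 0.705

[A⁻]/[HA] = 0.705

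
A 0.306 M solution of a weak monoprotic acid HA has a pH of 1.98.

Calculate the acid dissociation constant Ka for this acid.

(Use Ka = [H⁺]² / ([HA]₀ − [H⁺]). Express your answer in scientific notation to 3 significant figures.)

[H⁺] = 10^(−pH) = 10^(−1.98) = 1.047e-02 M. For HA ⇌ H⁺ + A⁻, Ka = [H⁺][A⁻]/[HA] = [H⁺]² / ([HA]₀ − [H⁺]) = (1.047e-02)² / (0.306 − 1.047e-02) = 3.71e-04.

K_a = 3.71e-04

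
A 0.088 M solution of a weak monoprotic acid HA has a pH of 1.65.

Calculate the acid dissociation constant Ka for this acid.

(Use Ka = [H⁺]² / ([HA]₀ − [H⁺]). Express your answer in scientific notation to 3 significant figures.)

[H⁺] = 10^(−pH) = 10^(−1.65) = 2.239e-02 M. For HA ⇌ H⁺ + A⁻, Ka = [H⁺][A⁻]/[HA] = [H⁺]² / ([HA]₀ − [H⁺]) = (2.239e-02)² / (0.088 − 2.239e-02) = 7.64e-03.

K_a = 7.64e-03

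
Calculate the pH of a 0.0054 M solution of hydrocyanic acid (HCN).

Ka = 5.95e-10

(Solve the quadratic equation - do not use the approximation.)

x² + Ka×x - Ka×C = 0. Using quadratic formula: [H⁺] = 1.7922e-06

pH = 5.75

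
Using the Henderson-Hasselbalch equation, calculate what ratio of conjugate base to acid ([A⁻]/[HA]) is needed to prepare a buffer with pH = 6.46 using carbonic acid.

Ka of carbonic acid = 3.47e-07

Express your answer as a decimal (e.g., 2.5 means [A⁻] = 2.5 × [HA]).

pKa = -log(3.47e-07) = 6.4597. pH = pKa + log([A⁻]/[HA]), so log([A⁻]/[HA]) = pH − pKa = 6.46 − 6.4597 = 0.0003. [A⁻]/[HA] = 10^(0.0003) = 1.00

[A⁻]/[HA] = 1.00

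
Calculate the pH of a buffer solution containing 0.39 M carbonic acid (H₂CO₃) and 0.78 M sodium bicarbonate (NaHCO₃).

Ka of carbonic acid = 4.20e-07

pKa = -log(4.20e-07) = 6.38. pH = pKa + log([A⁻]/[HA]) = 6.38 + log(0.78/0.39)

pH = 6.68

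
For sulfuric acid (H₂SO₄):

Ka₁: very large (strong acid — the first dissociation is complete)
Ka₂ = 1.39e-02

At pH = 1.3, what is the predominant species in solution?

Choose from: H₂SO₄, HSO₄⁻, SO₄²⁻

The first dissociation is complete, so H₂SO₄ itself is never the predominant species in water; pKa₂ = -log(1.39e-02) = 1.86. For a polyprotic acid the predominant species crosses at each pKa: below pKa_n the protonated form dominates, above it the deprotonated form does. At pH = 1.3, the predominant species is HSO₄⁻.

HSO₄⁻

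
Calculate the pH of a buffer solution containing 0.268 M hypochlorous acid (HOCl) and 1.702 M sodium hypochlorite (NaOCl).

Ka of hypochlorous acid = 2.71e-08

pKa = -log(2.71e-08) = 7.57. pH = pKa + log([A⁻]/[HA]) = 7.57 + log(1.702/0.268)

pH = 8.37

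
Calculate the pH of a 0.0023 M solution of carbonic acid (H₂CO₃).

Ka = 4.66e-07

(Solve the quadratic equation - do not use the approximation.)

x² + Ka×x - Ka×C = 0. Using quadratic formula: [H⁺] = 3.2506e-05

pH = 4.49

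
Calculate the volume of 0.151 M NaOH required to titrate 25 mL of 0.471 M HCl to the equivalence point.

At equivalence: moles acid = moles base. moles HCl = 0.471 × 25/1000 = 0.01177 mol. V_base = moles / 0.151 × 1000 = 78.0 mL.

V_{base} = 78.0 mL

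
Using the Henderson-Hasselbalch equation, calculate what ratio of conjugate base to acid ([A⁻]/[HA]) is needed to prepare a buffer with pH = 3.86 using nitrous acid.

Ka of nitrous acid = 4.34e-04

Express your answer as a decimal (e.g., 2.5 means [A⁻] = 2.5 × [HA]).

pKa = -log(4.34e-04) = 3.3625. pH = pKa + log([A⁻]/[HA]), so log([A⁻]/[HA]) = pH − pKa = 3.86 − 3.3625 = 0.4975. [A⁻]/[HA] = 10^(0.4975) = 3.14

[A⁻]/[HA] = 3.14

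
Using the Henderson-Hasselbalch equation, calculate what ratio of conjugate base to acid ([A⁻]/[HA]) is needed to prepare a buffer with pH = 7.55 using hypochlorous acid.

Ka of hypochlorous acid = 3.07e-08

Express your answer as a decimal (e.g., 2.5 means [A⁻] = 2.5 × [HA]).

pKa = -log(3.07e-08) = 7.5129. pH = pKa + log([A⁻]/[HA]), so log([A⁻]/[HA]) = pH − pKa = 7.55 − 7.5129 = 0.0371. [A⁻]/[HA] = 10^(0.0371) = 1.09

[A⁻]/[HA] = 1.09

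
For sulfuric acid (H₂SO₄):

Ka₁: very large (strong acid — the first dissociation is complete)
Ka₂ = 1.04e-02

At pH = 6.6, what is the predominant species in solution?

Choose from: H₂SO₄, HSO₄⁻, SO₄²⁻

The first dissociation is complete, so H₂SO₄ itself is never the predominant species in water; pKa₂ = -log(1.04e-02) = 1.98. For a polyprotic acid the predominant species crosses at each pKa: below pKa_n the protonated form dominates, above it the deprotonated form does. At pH = 6.6, the predominant species is SO₄²⁻.

SO₄²⁻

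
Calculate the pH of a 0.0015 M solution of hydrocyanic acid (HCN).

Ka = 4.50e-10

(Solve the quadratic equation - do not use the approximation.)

x² + Ka×x - Ka×C = 0. Using quadratic formula: [H⁺] = 8.2136e-07

pH = 6.09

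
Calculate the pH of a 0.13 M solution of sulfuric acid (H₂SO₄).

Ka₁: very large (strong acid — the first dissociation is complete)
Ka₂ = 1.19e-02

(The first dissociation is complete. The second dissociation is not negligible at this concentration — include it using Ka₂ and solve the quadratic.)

First dissociation is complete: [H⁺]₀ = [HSO₄⁻]₀ = C = 0.13 M. Second dissociation HSO₄⁻ ⇌ H⁺ + SO₄²⁻: let x = [SO₄²⁻]. Ka₂ = (C + x)·x / (C − x) = 1.19e-02 → x² + (C + Ka₂)·x − Ka₂·C = 0 → x² + 0.14190·x − 1.547e-03 = 0. x = (−0.14190 + √(0.14190² + 4 × 1.547e-03)) / 2 = 1.0173e-02 M. [H⁺] = C + x = 0.13 + 1.0173e-02 = 1.4017e-01 M. pH = -log(1.4017e-01) = 0.85.

pH = 0.85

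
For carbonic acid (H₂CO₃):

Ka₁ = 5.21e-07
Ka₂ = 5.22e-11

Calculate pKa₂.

pKa₂ = -log(Ka₂) = -log(5.22e-11) = 10.28.

pK_{a2} = 10.28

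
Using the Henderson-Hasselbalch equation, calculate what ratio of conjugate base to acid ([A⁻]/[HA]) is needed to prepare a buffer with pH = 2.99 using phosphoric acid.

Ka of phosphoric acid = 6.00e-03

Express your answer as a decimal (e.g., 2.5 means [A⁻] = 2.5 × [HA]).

pKa = -log(6.00e-03) = 2.2218. pH = pKa + log([A⁻]/[HA]), so log([A⁻]/[HA]) = pH − pKa = 2.99 − 2.2218 = 0.7682. [A⁻]/[HA] = 10^(0.7682) = 5.86

[A⁻]/[HA] = 5.86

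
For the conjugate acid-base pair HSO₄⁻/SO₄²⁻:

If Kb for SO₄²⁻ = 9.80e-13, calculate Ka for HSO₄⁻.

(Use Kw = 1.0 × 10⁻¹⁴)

For a conjugate pair Ka × Kb = Kw, so Ka = Kw/Kb = 1.0 × 10⁻¹⁴ / 9.80e-13 = 1.02e-02.

K_a = 1.02e-02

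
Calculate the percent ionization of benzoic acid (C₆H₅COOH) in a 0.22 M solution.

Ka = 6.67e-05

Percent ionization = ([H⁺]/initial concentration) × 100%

Using Ka equilibrium: x² + Ka×x - Ka×C = 0. Solving: [H⁺] = 3.7975e-03. Percent = (3.7975e-03/0.22) × 100

Percent ionization = 1.73%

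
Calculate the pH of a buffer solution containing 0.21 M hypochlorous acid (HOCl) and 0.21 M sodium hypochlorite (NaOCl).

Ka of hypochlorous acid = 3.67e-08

pKa = -log(3.67e-08) = 7.44. pH = pKa + log([A⁻]/[HA]) = 7.44 + log(0.21/0.21)

pH = 7.44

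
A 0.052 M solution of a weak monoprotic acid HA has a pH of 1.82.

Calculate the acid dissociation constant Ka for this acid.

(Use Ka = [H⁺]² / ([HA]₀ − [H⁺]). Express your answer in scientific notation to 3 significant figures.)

[H⁺] = 10^(−pH) = 10^(−1.82) = 1.514e-02 M. For HA ⇌ H⁺ + A⁻, Ka = [H⁺][A⁻]/[HA] = [H⁺]² / ([HA]₀ − [H⁺]) = (1.514e-02)² / (0.052 − 1.514e-02) = 6.21e-03.

K_a = 6.21e-03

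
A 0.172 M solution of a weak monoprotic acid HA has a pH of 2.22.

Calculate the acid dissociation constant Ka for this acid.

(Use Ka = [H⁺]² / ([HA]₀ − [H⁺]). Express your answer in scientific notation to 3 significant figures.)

[H⁺] = 10^(−pH) = 10^(−2.22) = 6.026e-03 M. For HA ⇌ H⁺ + A⁻, Ka = [H⁺][A⁻]/[HA] = [H⁺]² / ([HA]₀ − [H⁺]) = (6.026e-03)² / (0.172 − 6.026e-03) = 2.19e-04.

K_a = 2.19e-04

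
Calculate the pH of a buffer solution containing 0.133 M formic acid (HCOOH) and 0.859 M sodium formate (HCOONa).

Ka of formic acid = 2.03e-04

pKa = -log(2.03e-04) = 3.69. pH = pKa + log([A⁻]/[HA]) = 3.69 + log(0.859/0.133)

pH = 4.50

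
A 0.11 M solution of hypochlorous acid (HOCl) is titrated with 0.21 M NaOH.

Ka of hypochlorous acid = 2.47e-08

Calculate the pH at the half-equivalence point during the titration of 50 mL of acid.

At half-equivalence [HA] = [A⁻], so Henderson-Hasselbalch gives pH = pKa = -log(2.47e-08) = 7.61.

pH = pKa = 7.61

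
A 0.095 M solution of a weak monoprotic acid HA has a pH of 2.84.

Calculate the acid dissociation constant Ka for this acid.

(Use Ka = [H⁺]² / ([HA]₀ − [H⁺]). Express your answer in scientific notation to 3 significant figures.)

[H⁺] = 10^(−pH) = 10^(−2.84) = 1.445e-03 M. For HA ⇌ H⁺ + A⁻, Ka = [H⁺][A⁻]/[HA] = [H⁺]² / ([HA]₀ − [H⁺]) = (1.445e-03)² / (0.095 − 1.445e-03) = 2.23e-05.

K_a = 2.23e-05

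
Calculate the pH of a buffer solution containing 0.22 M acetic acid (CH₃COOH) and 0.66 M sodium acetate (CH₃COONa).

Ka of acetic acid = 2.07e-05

pKa = -log(2.07e-05) = 4.68. pH = pKa + log([A⁻]/[HA]) = 4.68 + log(0.66/0.22)

pH = 5.16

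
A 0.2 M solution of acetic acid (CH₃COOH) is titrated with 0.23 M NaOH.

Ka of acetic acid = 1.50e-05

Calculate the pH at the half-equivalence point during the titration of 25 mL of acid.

At half-equivalence [HA] = [A⁻], so Henderson-Hasselbalch gives pH = pKa = -log(1.50e-05) = 4.82.

pH = pKa = 4.82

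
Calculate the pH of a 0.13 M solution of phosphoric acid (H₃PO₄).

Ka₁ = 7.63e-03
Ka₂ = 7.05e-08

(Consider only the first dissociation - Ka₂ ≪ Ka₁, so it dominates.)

First dissociation dominates. From Ka₁ = [H⁺][HA⁻]/[H₂A], x² + Ka₁·x − Ka₁·C = 0 with C = 0.13 M and Ka₁ = 7.63e-03. Solving: [H⁺] = (−Ka₁ + √(Ka₁² + 4·Ka₁·C)) / 2 = 2.7910e-02 M. pH = -log(2.7910e-02) = 1.55.

pH = 1.55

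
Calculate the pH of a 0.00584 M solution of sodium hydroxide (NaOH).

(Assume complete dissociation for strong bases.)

[OH⁻] = 0.00584 M for strong base. pOH = -log[OH⁻] = 2.23, pH = 14 - pOH

pH = 11.77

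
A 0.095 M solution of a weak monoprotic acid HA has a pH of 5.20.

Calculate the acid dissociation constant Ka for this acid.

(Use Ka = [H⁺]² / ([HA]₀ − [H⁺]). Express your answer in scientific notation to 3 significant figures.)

[H⁺] = 10^(−pH) = 10^(−5.20) = 6.310e-06 M. For HA ⇌ H⁺ + A⁻, Ka = [H⁺][A⁻]/[HA] = [H⁺]² / ([HA]₀ − [H⁺]) = (6.310e-06)² / (0.095 − 6.310e-06) = 4.19e-10.

K_a = 4.19e-10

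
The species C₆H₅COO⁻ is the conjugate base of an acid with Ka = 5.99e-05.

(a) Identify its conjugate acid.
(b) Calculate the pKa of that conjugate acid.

(a) The conjugate acid is formed by adding one H⁺ to C₆H₅COO⁻, giving C₆H₅COOH. (b) pKa = -log(Ka) = -log(5.99e-05) = 4.22.

Conjugate acid: C₆H₅COOH; pK_a = 4.22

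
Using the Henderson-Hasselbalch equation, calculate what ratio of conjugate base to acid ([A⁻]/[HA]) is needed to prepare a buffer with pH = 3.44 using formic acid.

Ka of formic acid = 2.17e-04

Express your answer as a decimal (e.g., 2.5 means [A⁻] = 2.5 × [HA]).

pKa = -log(2.17e-04) = 3.6635. pH = pKa + log([A⁻]/[HA]), so log([A⁻]/[HA]) = pH − pKa = 3.44 − 3.6635 = -0.2235. [A⁻]/[HA] = 10^(-0.2235) = 0.598

[A⁻]/[HA] = 0.598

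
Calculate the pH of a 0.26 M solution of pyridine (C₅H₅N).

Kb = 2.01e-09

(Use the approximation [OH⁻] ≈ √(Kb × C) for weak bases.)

[OH⁻] = √(Kb × C) = √(2.01e-09 × 0.26) = 2.2860e-05. pOH = 4.64, pH = 14 - pOH

pH = 9.36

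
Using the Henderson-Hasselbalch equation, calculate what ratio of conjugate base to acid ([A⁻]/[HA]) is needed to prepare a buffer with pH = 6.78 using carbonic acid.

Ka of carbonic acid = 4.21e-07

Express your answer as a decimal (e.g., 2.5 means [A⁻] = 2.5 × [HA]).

pKa = -log(4.21e-07) = 6.3757. pH = pKa + log([A⁻]/[HA]), so log([A⁻]/[HA]) = pH − pKa = 6.78 − 6.3757 = 0.4043. [A⁻]/[HA] = 10^(0.4043) = 2.54

[A⁻]/[HA] = 2.54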